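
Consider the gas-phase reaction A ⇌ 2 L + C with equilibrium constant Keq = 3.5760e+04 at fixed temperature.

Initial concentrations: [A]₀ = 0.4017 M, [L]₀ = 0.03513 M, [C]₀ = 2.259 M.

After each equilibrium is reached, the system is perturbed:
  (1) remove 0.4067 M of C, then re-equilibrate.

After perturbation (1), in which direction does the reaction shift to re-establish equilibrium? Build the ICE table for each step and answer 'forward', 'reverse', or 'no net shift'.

Q₀ = 0.00694 vs Keq = 3.5760e+04 ⇒ Q<K, forward
Step 1:
                  A         L         C
  Initial    0.4017   0.03513     2.259
  Change    -0.4016    0.8033    0.4016
  Equil   5.2302e-05    0.8384     2.661
  solve Keq expr → x = 0.4016; check Q = 3.5760e+04
Then remove 0.4067 M of C.
Step 2:
                  A         L         C
  Initial 5.2302e-05    0.8384     2.254
  Change  -7.9929e-06 1.5986e-05 7.9929e-06
  Equil   4.4309e-05    0.8384     2.254
  solve Keq expr → x = 7.9929e-06; check Q = 3.5760e+04

Direction: forward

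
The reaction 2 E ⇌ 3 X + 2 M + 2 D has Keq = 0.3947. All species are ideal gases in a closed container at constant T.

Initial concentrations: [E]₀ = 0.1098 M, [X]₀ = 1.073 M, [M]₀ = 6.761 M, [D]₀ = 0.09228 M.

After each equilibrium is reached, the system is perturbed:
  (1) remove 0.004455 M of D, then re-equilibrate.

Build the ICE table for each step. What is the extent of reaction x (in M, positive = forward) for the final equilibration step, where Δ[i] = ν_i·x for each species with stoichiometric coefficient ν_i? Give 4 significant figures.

Q₀ = 39.89 vs Keq = 0.3947 ⇒ Q>K, reverse
Step 1:
                    E           X           M           D
  I            0.1098       1.073       6.761     0.09228
  C           0.07398      -0.111    -0.07398    -0.07398
  E            0.1838       0.962       6.687      0.0183
  solve Keq expr → x = -0.03699; check Q = 0.3947
Then remove 0.004455 M of D.
Step 2:
                    E           X           M           D
  I            0.1838       0.962       6.687     0.01384
  C         -0.003895    0.005842    0.003895    0.003895
  E            0.1799      0.9679       6.691     0.01774
  solve Keq expr → x = 0.001947; check Q = 0.3947

x = 0.001947 M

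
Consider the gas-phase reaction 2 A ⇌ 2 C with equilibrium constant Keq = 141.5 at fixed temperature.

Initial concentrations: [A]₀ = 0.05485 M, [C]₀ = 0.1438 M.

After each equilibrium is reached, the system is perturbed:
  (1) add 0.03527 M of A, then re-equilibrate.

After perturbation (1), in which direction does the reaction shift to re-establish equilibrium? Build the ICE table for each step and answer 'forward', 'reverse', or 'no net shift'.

Direction: forward

Q₀ = 6.873 vs Keq = 141.5 ⇒ Q<K, forward
Step 1:
                    A           C
  init        0.05485      0.1438
  Δ          -0.03945     0.03945
  eq           0.0154      0.1832
  solve Keq expr → x = 0.01972; check Q = 141.5
Then add 0.03527 M of A.
Step 2:
                    A           C
  init        0.05067      0.1832
  Δ          -0.03253     0.03253
  eq          0.01814      0.2158
  solve Keq expr → x = 0.01627; check Q = 141.5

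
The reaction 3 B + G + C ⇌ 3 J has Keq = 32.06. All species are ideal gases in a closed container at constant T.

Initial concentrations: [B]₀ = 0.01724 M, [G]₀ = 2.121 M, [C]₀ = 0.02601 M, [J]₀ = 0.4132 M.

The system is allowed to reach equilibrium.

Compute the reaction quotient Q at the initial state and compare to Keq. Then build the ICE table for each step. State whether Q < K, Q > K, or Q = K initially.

Q₀ = 2.4957e+05; Q > K (proceeds reverse)

Q₀ = 2.4957e+05 vs Keq = 32.06 ⇒ Q>K, reverse
Step 1:
                    B           G           C           J
  Initial     0.01724       2.121     0.02601      0.4132
  Change       0.1411     0.04703     0.04703     -0.1411
  Equil        0.1583       2.168     0.07304      0.2721
  solve Keq expr → x = -0.04703; check Q = 32.06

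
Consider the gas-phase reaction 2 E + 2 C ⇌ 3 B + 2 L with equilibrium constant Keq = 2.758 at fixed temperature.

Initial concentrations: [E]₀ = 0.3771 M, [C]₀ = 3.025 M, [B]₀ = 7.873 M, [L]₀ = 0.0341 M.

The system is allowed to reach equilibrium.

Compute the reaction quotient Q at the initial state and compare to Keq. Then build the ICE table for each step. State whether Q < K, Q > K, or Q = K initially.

Q₀ = 0.4361 vs Keq = 2.758 ⇒ Q<K, forward
Step 1:
                  E         C         B         L
  I          0.3771     3.025     7.873    0.0341
  C        -0.04054  -0.04054   0.06082   0.04054
  E          0.3366     2.984     7.934   0.07464
  solve Keq expr → x = 0.02027; check Q = 2.758

Q₀ = 0.4361; Q < K (proceeds forward)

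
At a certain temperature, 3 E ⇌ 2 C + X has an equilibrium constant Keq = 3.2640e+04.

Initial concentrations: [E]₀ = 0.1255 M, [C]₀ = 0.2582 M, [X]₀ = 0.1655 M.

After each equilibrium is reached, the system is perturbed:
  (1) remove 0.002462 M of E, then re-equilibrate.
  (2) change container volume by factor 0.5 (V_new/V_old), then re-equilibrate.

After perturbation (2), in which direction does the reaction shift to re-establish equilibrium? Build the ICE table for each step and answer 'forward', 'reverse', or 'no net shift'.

Direction: no net shift

Q₀ = 5.582 vs Keq = 3.2640e+04 ⇒ Q<K, forward
Step 1:
                   E          C          X
  I           0.1255     0.2582     0.1655
  C          -0.1166    0.07773    0.03886
  E         0.008907     0.3359     0.2044
  solve Keq expr → x = 0.03886; check Q = 3.2640e+04
Then remove 0.002462 M of E.
Step 2:
                   E          C          X
  I         0.006445     0.3359     0.2044
  C         0.002422  -0.001614 -8.0724e-04
  E         0.008866     0.3343     0.2036
  solve Keq expr → x = -8.0724e-04; check Q = 3.2640e+04
Then change container volume by factor 0.5 (V_new/V_old).
Step 3:
                   E          C          X
  I          0.01773     0.6686     0.4071
  C                0          0          0
  E          0.01773     0.6686     0.4071
  solve Keq expr → x = 0; check Q = 3.2640e+04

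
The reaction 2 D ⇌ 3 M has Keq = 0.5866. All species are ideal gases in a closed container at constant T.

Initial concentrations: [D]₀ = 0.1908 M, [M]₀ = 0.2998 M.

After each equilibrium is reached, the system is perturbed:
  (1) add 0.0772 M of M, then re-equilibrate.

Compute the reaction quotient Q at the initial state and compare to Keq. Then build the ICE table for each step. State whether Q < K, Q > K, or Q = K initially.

Q₀ = 0.7402 vs Keq = 0.5866 ⇒ Q>K, reverse
Step 1:
                  D         M
  Initial    0.1908    0.2998
  Change   0.009083  -0.01362
  Equil      0.1999    0.2862
  solve Keq expr → x = -0.004542; check Q = 0.5866
Then add 0.0772 M of M.
Step 2:
                  D         M
  Initial    0.1999    0.3634
  Change    0.03176  -0.04764
  Equil      0.2316    0.3157
  solve Keq expr → x = -0.01588; check Q = 0.5866

Q₀ = 0.7402; Q > K (proceeds reverse)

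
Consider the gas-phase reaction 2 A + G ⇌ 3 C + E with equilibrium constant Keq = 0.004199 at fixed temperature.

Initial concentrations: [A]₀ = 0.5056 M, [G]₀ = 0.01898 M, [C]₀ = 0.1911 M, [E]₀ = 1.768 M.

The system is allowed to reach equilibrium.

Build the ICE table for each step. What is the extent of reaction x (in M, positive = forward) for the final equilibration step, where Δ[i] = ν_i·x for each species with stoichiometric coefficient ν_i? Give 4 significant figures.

x = -0.05047 M

Q₀ = 2.543 vs Keq = 0.004199 ⇒ Q>K, reverse
Step 1:
                    A           G           C           E
  init         0.5056     0.01898      0.1911       1.768
  Δ            0.1009     0.05047     -0.1514    -0.05047
  eq           0.6065     0.06945     0.03968       1.718
  solve Keq expr → x = -0.05047; check Q = 0.004199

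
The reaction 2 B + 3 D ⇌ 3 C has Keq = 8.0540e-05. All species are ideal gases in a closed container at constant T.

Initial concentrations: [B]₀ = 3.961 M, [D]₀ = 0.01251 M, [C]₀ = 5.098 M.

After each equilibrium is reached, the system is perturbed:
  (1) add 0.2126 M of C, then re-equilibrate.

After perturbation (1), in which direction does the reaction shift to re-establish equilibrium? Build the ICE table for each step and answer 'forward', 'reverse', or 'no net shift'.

Direction: reverse

Q₀ = 4.3134e+06 vs Keq = 8.0540e-05 ⇒ Q>K, reverse
Step 1:
                   B          D          C
  Initial      3.961    0.01251      5.098
  Change       2.938      4.406     -4.406
  Equil        6.899      4.419     0.6916
  solve Keq expr → x = -1.469; check Q = 8.0540e-05
Then add 0.2126 M of C.
Step 2:
                   B          D          C
  Initial      6.899      4.419     0.9042
  Change      0.1178     0.1768    -0.1768
  Equil        7.016      4.596     0.7274
  solve Keq expr → x = -0.05892; check Q = 8.0540e-05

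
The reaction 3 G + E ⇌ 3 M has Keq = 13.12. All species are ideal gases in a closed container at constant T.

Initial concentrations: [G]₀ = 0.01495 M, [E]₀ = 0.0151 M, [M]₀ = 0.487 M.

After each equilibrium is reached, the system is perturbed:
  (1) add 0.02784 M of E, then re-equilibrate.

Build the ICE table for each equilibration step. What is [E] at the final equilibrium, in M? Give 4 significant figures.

Q₀ = 2.2892e+06 vs Keq = 13.12 ⇒ Q>K, reverse
Step 1:
                   G          E          M
  Initial    0.01495     0.0151      0.487
  Change      0.2285    0.07616    -0.2285
  Equil       0.2434    0.09126     0.2585
  solve Keq expr → x = -0.07616; check Q = 13.12
Then add 0.02784 M of E.
Step 2:
                   G          E          M
  Initial     0.2434     0.1191     0.2585
  Change   -0.009932  -0.003311   0.009932
  Equil       0.2335     0.1158     0.2684
  solve Keq expr → x = 0.003311; check Q = 13.12

[E]_eq = 0.1158 M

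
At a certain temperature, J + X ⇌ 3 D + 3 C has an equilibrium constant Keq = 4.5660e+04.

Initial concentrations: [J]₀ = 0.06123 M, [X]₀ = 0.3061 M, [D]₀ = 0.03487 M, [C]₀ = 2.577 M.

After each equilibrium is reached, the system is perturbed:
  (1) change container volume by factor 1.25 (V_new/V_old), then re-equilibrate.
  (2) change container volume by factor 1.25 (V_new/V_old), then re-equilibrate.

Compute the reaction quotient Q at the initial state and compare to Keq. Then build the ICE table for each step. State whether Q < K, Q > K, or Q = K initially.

Q₀ = 0.03871; Q < K (proceeds forward)

Q₀ = 0.03871 vs Keq = 4.5660e+04 ⇒ Q<K, forward
Step 1:
                  J         X         D         C
  I         0.06123    0.3061   0.03487     2.577
  C        -0.06121  -0.06121    0.1836    0.1836
  E       1.9628e-05    0.2449    0.2185     2.761
  solve Keq expr → x = 0.06121; check Q = 4.5660e+04
Then change container volume by factor 1.25 (V_new/V_old).
Step 2:
                  J         X         D         C
  I       1.5703e-05    0.1959    0.1748     2.209
  C       -9.2672e-06 -9.2672e-06 2.7801e-05 2.7801e-05
  E       6.4354e-06    0.1959    0.1748     2.209
  solve Keq expr → x = 9.2672e-06; check Q = 4.5660e+04
Then change container volume by factor 1.25 (V_new/V_old).
Step 3:
                  J         X         D         C
  I       5.1483e-06    0.1567    0.1399     1.767
  C       -3.0391e-06 -3.0391e-06 9.1172e-06 9.1172e-06
  E       2.1092e-06    0.1567    0.1399     1.767
  solve Keq expr → x = 3.0391e-06; check Q = 4.5660e+04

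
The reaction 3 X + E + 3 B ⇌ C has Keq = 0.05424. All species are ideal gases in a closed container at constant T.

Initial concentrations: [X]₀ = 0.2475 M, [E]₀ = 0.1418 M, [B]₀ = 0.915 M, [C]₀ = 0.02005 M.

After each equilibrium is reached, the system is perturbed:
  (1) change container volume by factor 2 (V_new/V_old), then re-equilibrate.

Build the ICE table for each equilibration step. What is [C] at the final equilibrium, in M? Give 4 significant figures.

Q₀ = 12.17 vs Keq = 0.05424 ⇒ Q>K, reverse
Step 1:
                    X           E           B           C
  init         0.2475      0.1418       0.915     0.02005
  Δ           0.05945     0.01982     0.05945    -0.01982
  eq           0.3069      0.1616      0.9744  2.3457e-04
  solve Keq expr → x = -0.01982; check Q = 0.05424
Then change container volume by factor 2 (V_new/V_old).
Step 2:
                    X           E           B           C
  init         0.1535     0.08081      0.4872  1.1728e-04
  Δ        3.4629e-04  1.1543e-04  3.4629e-04 -1.1543e-04
  eq           0.1538     0.08092      0.4876  1.8516e-06
  solve Keq expr → x = -1.1543e-04; check Q = 0.05424

[C]_eq = 1.8516e-06 M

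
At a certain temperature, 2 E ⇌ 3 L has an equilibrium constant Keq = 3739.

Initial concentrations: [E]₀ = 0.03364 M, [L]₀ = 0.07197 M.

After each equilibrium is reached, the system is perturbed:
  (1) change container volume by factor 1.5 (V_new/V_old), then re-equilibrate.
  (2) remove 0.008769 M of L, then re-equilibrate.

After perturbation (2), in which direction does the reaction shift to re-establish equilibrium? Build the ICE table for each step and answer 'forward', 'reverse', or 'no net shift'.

Q₀ = 0.3294 vs Keq = 3739 ⇒ Q<K, forward
Step 1:
                    E           L
  init        0.03364     0.07197
  Δ          -0.03295     0.04942
  eq       6.9169e-04      0.1214
  solve Keq expr → x = 0.01647; check Q = 3739
Then change container volume by factor 1.5 (V_new/V_old).
Step 2:
                    E           L
  init     4.6112e-04     0.08093
  Δ       -8.3741e-05  1.2561e-04
  eq       3.7738e-04     0.08105
  solve Keq expr → x = 4.1871e-05; check Q = 3739
Then remove 0.008769 M of L.
Step 3:
                    E           L
  init     3.7738e-04     0.07228
  Δ       -5.8971e-05  8.8457e-05
  eq       3.1841e-04     0.07237
  solve Keq expr → x = 2.9486e-05; check Q = 3739

Direction: forward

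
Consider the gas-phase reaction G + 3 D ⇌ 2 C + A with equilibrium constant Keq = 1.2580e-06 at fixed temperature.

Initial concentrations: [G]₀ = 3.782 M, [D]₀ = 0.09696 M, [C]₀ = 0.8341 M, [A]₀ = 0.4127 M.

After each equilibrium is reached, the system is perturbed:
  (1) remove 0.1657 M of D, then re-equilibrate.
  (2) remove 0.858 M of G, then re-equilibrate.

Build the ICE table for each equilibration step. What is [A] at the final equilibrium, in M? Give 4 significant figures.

Q₀ = 83.29 vs Keq = 1.2580e-06 ⇒ Q>K, reverse
Step 1:
                   G          D          C          A
  I            3.782    0.09696     0.8341     0.4127
  C           0.4012      1.204    -0.8024    -0.4012
  E            4.183      1.301    0.03172    0.01151
  solve Keq expr → x = -0.4012; check Q = 1.2580e-06
Then remove 0.1657 M of D.
Step 2:
                   G          D          C          A
  I            4.183      1.135    0.03172    0.01151
  C         0.001733     0.0052  -0.003467  -0.001733
  E            4.185       1.14    0.02825   0.009775
  solve Keq expr → x = -0.001733; check Q = 1.2580e-06
Then remove 0.858 M of G.
Step 3:
                   G          D          C          A
  I            3.327       1.14    0.02825   0.009775
  C       8.7720e-04   0.002632  -0.001754 -8.7720e-04
  E            3.328      1.143     0.0265   0.008898
  solve Keq expr → x = -8.7720e-04; check Q = 1.2580e-06

[A]_eq = 0.008898 M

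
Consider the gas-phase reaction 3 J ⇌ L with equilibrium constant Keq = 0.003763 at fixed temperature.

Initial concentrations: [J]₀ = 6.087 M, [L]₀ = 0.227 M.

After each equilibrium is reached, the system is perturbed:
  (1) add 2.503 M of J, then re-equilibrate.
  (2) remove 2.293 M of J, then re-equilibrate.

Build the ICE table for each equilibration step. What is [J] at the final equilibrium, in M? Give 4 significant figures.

Q₀ = 0.001007 vs Keq = 0.003763 ⇒ Q<K, forward
Step 1:
                    J           L
  I             6.087       0.227
  C           -0.8971       0.299
  E              5.19       0.526
  solve Keq expr → x = 0.299; check Q = 0.003763
Then add 2.503 M of J.
Step 2:
                    J           L
  I             7.693       0.526
  C             -1.33      0.4433
  E             6.363      0.9694
  solve Keq expr → x = 0.4433; check Q = 0.003763
Then remove 2.293 M of J.
Step 3:
                    J           L
  I              4.07      0.9694
  C             1.229     -0.4096
  E             5.299      0.5598
  solve Keq expr → x = -0.4096; check Q = 0.003763

[J]_eq = 5.299 M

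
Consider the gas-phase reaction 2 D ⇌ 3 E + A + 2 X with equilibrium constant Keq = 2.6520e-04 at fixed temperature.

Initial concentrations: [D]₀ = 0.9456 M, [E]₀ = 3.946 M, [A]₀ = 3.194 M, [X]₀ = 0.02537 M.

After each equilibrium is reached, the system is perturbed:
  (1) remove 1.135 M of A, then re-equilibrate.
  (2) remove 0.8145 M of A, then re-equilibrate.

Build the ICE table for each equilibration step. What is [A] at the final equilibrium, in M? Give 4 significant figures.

[A]_eq = 1.233 M

Q₀ = 0.1413 vs Keq = 2.6520e-04 ⇒ Q>K, reverse
Step 1:
                    D           E           A           X
  init         0.9456       3.946       3.194     0.02537
  Δ           0.02422    -0.03634    -0.01211    -0.02422
  eq           0.9698        3.91       3.182    0.001145
  solve Keq expr → x = -0.01211; check Q = 2.6520e-04
Then remove 1.135 M of A.
Step 2:
                    D           E           A           X
  init         0.9698        3.91       2.047    0.001145
  Δ       -2.8197e-04  4.2295e-04  1.4098e-04  2.8197e-04
  eq           0.9695        3.91       2.047    0.001427
  solve Keq expr → x = 1.4098e-04; check Q = 2.6520e-04
Then remove 0.8145 M of A.
Step 3:
                    D           E           A           X
  init         0.9695        3.91       1.233    0.001427
  Δ       -4.1074e-04  6.1611e-04  2.0537e-04  4.1074e-04
  eq           0.9691       3.911       1.233    0.001838
  solve Keq expr → x = 2.0537e-04; check Q = 2.6520e-04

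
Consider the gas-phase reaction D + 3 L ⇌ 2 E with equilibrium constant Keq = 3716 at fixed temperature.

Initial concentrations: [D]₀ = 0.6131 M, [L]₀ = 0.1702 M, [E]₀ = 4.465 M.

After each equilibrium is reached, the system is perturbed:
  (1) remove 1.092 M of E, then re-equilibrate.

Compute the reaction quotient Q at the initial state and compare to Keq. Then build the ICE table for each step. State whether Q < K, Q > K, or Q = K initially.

Q₀ = 6595; Q > K (proceeds reverse)

Q₀ = 6595 vs Keq = 3716 ⇒ Q>K, reverse
Step 1:
                  D         L         E
  I          0.6131    0.1702     4.465
  C         0.01131   0.03392  -0.02262
  E          0.6244    0.2041     4.442
  solve Keq expr → x = -0.01131; check Q = 3716
Then remove 1.092 M of E.
Step 2:
                  D         L         E
  I          0.6244    0.2041      3.35
  C        -0.01108  -0.03324   0.02216
  E          0.6133    0.1709     3.373
  solve Keq expr → x = 0.01108; check Q = 3716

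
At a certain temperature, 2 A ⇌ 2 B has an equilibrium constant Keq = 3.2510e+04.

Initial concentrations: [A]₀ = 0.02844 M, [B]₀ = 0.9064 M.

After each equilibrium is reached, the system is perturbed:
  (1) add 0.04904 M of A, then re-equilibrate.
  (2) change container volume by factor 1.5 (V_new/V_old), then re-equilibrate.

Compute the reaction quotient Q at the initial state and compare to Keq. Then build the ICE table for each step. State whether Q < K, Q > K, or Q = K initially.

Q₀ = 1016; Q < K (proceeds forward)

Q₀ = 1016 vs Keq = 3.2510e+04 ⇒ Q<K, forward
Step 1:
                  A         B
  init      0.02844    0.9064
  Δ        -0.02328   0.02328
  eq       0.005156    0.9297
  solve Keq expr → x = 0.01164; check Q = 3.2510e+04
Then add 0.04904 M of A.
Step 2:
                  A         B
  init       0.0542    0.9297
  Δ        -0.04877   0.04877
  eq       0.005427    0.9785
  solve Keq expr → x = 0.02438; check Q = 3.2510e+04
Then change container volume by factor 1.5 (V_new/V_old).
Step 3:
                  A         B
  init     0.003618    0.6523
  Δ               0         0
  eq       0.003618    0.6523
  solve Keq expr → x = 0; check Q = 3.2510e+04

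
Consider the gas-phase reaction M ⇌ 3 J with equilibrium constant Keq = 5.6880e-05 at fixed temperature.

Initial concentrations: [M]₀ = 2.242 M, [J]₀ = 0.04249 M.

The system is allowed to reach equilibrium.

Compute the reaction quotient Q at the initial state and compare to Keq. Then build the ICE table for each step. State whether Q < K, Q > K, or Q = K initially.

Q₀ = 3.4216e-05 vs Keq = 5.6880e-05 ⇒ Q<K, forward
Step 1:
                   M          J
  Initial      2.242    0.04249
  Change   -0.002608   0.007825
  Equil        2.239    0.05031
  solve Keq expr → x = 0.002608; check Q = 5.6880e-05

Q₀ = 3.4216e-05; Q < K (proceeds forward)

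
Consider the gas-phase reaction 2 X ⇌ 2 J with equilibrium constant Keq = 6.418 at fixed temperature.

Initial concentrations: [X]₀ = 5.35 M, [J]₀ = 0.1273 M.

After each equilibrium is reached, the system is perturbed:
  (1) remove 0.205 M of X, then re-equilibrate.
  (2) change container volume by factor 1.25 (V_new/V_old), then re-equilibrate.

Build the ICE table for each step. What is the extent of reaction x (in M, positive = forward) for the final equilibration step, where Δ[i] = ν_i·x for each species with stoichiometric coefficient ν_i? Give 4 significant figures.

Q₀ = 5.6617e-04 vs Keq = 6.418 ⇒ Q<K, forward
Step 1:
                    X           J
  I              5.35      0.1273
  C              -3.8         3.8
  E              1.55       3.927
  solve Keq expr → x = 1.9; check Q = 6.418
Then remove 0.205 M of X.
Step 2:
                    X           J
  I             1.345       3.927
  C             0.147      -0.147
  E             1.492        3.78
  solve Keq expr → x = -0.07349; check Q = 6.418
Then change container volume by factor 1.25 (V_new/V_old).
Step 3:
                    X           J
  I             1.194       3.024
  C                 0           0
  E             1.194       3.024
  solve Keq expr → x = 0; check Q = 6.418

x = 0 M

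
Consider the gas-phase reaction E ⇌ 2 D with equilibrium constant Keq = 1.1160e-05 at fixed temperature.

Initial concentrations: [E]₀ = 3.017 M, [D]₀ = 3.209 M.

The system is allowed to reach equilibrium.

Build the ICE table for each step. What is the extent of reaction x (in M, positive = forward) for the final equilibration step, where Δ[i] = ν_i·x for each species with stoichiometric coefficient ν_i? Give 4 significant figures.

Q₀ = 3.413 vs Keq = 1.1160e-05 ⇒ Q>K, reverse
Step 1:
                   E          D
  Initial      3.017      3.209
  Change       1.601     -3.202
  Equil        4.618   0.007179
  solve Keq expr → x = -1.601; check Q = 1.1160e-05

x = -1.601 M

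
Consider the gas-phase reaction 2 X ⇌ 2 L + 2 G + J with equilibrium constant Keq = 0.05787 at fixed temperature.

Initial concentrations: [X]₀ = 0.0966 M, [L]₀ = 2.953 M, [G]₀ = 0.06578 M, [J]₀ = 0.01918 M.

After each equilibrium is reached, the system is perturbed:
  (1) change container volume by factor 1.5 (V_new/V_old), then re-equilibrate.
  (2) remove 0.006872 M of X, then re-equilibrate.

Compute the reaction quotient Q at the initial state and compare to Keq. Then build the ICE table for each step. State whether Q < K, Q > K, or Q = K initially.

Q₀ = 0.07755 vs Keq = 0.05787 ⇒ Q>K, reverse
Step 1:
                    X           L           G           J
  init         0.0966       2.953     0.06578     0.01918
  Δ          0.003674   -0.003674   -0.003674   -0.001837
  eq           0.1003       2.949     0.06211     0.01734
  solve Keq expr → x = -0.001837; check Q = 0.05787
Then change container volume by factor 1.5 (V_new/V_old).
Step 2:
                    X           L           G           J
  init        0.06685       1.966      0.0414     0.01156
  Δ          -0.01086     0.01086     0.01086     0.00543
  eq          0.05599       1.977     0.05226     0.01699
  solve Keq expr → x = 0.00543; check Q = 0.05787
Then remove 0.006872 M of X.
Step 3:
                    X           L           G           J
  init        0.04912       1.977     0.05226     0.01699
  Δ          0.002371   -0.002371   -0.002371   -0.001186
  eq          0.05149       1.975     0.04989     0.01581
  solve Keq expr → x = -0.001186; check Q = 0.05787

Q₀ = 0.07755; Q > K (proceeds reverse)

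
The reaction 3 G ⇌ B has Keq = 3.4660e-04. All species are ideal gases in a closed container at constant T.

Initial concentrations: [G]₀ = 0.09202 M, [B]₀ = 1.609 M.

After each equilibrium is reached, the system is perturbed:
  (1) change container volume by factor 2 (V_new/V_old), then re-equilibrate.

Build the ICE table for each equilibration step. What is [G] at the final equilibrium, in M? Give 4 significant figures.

Q₀ = 2065 vs Keq = 3.4660e-04 ⇒ Q>K, reverse
Step 1:
                   G          B
  I          0.09202      1.609
  C            4.712     -1.571
  E            4.804    0.03842
  solve Keq expr → x = -1.571; check Q = 3.4660e-04
Then change container volume by factor 2 (V_new/V_old).
Step 2:
                   G          B
  I            2.402    0.01921
  C          0.04245   -0.01415
  E            2.444   0.005062
  solve Keq expr → x = -0.01415; check Q = 3.4660e-04

[G]_eq = 2.444 M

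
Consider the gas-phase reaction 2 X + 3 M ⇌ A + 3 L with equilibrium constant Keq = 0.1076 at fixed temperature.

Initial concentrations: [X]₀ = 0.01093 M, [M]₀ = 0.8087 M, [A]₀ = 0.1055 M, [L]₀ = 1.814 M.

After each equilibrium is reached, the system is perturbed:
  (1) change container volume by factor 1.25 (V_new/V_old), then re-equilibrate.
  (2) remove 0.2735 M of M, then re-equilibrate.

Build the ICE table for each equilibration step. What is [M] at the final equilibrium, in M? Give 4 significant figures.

Q₀ = 9967 vs Keq = 0.1076 ⇒ Q>K, reverse
Step 1:
                    X           M           A           L
  Initial     0.01093      0.8087      0.1055       1.814
  Change       0.2068      0.3102     -0.1034     -0.3102
  Equil        0.2177       1.119    0.002101       1.504
  solve Keq expr → x = -0.1034; check Q = 0.1076
Then change container volume by factor 1.25 (V_new/V_old).
Step 2:
                    X           M           A           L
  Initial      0.1742      0.8951    0.001681       1.203
  Change   6.3744e-04  9.5616e-04 -3.1872e-04 -9.5616e-04
  Equil        0.1748      0.8961    0.001362       1.202
  solve Keq expr → x = -3.1872e-04; check Q = 0.1076
Then remove 0.2735 M of M.
Step 3:
                    X           M           A           L
  Initial      0.1748      0.6226    0.001362       1.202
  Change     0.001774     0.00266 -8.8682e-04    -0.00266
  Equil        0.1766      0.6252  4.7530e-04       1.199
  solve Keq expr → x = -8.8682e-04; check Q = 0.1076

[M]_eq = 0.6252 M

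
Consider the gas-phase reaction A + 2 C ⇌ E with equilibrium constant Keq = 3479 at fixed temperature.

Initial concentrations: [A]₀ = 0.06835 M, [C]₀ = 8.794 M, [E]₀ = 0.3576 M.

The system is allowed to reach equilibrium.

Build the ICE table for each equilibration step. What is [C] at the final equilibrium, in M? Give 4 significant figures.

Q₀ = 0.06765 vs Keq = 3479 ⇒ Q<K, forward
Step 1:
                   A          C          E
  init       0.06835      8.794     0.3576
  Δ         -0.06835    -0.1367    0.06835
  eq      1.6336e-06      8.657     0.4259
  solve Keq expr → x = 0.06835; check Q = 3479

[C]_eq = 8.657 M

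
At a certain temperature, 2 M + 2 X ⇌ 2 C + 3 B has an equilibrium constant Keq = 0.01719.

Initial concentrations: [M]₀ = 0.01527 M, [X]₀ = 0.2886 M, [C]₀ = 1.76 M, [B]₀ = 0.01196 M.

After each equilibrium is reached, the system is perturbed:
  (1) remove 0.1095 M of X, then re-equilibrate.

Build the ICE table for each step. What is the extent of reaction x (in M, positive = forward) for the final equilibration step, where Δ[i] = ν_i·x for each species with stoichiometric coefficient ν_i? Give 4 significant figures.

x = -4.5774e-04 M

Q₀ = 0.2729 vs Keq = 0.01719 ⇒ Q>K, reverse
Step 1:
                   M          X          C          B
  I          0.01527     0.2886       1.76    0.01196
  C         0.004201   0.004201  -0.004201  -0.006301
  E          0.01947     0.2928      1.756   0.005659
  solve Keq expr → x = -0.0021; check Q = 0.01719
Then remove 0.1095 M of X.
Step 2:
                   M          X          C          B
  I          0.01947     0.1833      1.756   0.005659
  C       9.1548e-04 9.1548e-04 -9.1548e-04  -0.001373
  E          0.02039     0.1842      1.755   0.004286
  solve Keq expr → x = -4.5774e-04; check Q = 0.01719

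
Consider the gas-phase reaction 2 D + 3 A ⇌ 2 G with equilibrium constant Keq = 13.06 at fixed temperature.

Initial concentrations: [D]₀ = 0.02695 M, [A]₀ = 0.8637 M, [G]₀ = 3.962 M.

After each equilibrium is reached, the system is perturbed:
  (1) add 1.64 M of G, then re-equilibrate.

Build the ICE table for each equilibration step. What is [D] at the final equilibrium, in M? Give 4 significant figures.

Q₀ = 3.3545e+04 vs Keq = 13.06 ⇒ Q>K, reverse
Step 1:
                  D         A         G
  init      0.02695    0.8637     3.962
  Δ          0.4672    0.7008   -0.4672
  eq         0.4942     1.565     3.495
  solve Keq expr → x = -0.2336; check Q = 13.06
Then add 1.64 M of G.
Step 2:
                  D         A         G
  init       0.4942     1.565     5.135
  Δ          0.1137    0.1706   -0.1137
  eq         0.6079     1.735     5.021
  solve Keq expr → x = -0.05686; check Q = 13.06

[D]_eq = 0.6079 M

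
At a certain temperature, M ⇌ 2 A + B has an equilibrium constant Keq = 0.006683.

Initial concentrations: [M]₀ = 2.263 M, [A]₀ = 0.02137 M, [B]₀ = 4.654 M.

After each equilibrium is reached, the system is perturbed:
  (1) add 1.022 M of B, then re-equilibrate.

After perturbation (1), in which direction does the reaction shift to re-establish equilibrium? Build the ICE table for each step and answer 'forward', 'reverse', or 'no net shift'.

Q₀ = 9.3918e-04 vs Keq = 0.006683 ⇒ Q<K, forward
Step 1:
                  M         A         B
  I           2.263   0.02137     4.654
  C        -0.01765   0.03531   0.01765
  E           2.245   0.05668     4.672
  solve Keq expr → x = 0.01765; check Q = 0.006683
Then add 1.022 M of B.
Step 2:
                  M         A         B
  I           2.245   0.05668     5.694
  C        0.002648 -0.005296 -0.002648
  E           2.248   0.05138     5.691
  solve Keq expr → x = -0.002648; check Q = 0.006683

Direction: reverse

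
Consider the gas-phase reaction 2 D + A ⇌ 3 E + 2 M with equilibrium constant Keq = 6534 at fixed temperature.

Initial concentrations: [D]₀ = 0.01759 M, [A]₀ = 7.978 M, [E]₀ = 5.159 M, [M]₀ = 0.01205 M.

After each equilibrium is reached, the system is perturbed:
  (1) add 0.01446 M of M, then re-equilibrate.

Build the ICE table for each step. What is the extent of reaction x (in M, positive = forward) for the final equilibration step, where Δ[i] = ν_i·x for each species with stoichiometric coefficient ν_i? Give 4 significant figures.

x = -3.5514e-04 M

Q₀ = 8.077 vs Keq = 6534 ⇒ Q<K, forward
Step 1:
                    D           A           E           M
  init        0.01759       7.978       5.159     0.01205
  Δ          -0.01613   -0.008066      0.0242     0.01613
  eq         0.001457        7.97       5.183     0.02818
  solve Keq expr → x = 0.008066; check Q = 6534
Then add 0.01446 M of M.
Step 2:
                    D           A           E           M
  init       0.001457        7.97       5.183     0.04264
  Δ        7.1029e-04  3.5514e-04   -0.001065 -7.1029e-04
  eq         0.002168        7.97       5.182     0.04193
  solve Keq expr → x = -3.5514e-04; check Q = 6534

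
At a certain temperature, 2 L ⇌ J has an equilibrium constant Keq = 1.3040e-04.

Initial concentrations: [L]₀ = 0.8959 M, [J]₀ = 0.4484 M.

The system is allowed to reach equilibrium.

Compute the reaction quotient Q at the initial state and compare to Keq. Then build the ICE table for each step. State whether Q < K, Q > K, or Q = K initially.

Q₀ = 0.5587 vs Keq = 1.3040e-04 ⇒ Q>K, reverse
Step 1:
                   L          J
  init        0.8959     0.4484
  Δ            0.896     -0.448
  eq           1.792 4.1868e-04
  solve Keq expr → x = -0.448; check Q = 1.3040e-04

Q₀ = 0.5587; Q > K (proceeds reverse)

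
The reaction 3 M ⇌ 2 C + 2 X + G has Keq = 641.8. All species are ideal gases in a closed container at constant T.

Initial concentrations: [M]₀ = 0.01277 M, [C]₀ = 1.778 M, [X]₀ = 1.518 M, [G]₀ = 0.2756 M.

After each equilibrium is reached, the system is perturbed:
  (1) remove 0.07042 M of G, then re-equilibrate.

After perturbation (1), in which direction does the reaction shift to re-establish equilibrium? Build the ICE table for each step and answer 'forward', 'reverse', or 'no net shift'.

Direction: forward

Q₀ = 9.6408e+05 vs Keq = 641.8 ⇒ Q>K, reverse
Step 1:
                  M         C         X         G
  Initial   0.01277     1.778     1.518    0.2756
  Change     0.1174  -0.07828  -0.07828  -0.03914
  Equil      0.1302       1.7      1.44    0.2365
  solve Keq expr → x = -0.03914; check Q = 641.8
Then remove 0.07042 M of G.
Step 2:
                  M         C         X         G
  Initial    0.1302       1.7      1.44     0.166
  Change   -0.01266  0.008439  0.008439  0.004219
  Equil      0.1175     1.708     1.448    0.1703
  solve Keq expr → x = 0.004219; check Q = 641.8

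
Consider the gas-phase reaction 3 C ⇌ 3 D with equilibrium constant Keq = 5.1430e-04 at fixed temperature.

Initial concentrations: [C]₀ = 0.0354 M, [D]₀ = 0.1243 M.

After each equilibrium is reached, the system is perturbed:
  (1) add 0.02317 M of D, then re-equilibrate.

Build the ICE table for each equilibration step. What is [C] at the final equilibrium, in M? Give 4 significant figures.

Q₀ = 43.29 vs Keq = 5.1430e-04 ⇒ Q>K, reverse
Step 1:
                   C          D
  Initial     0.0354     0.1243
  Change      0.1125    -0.1125
  Equil       0.1479    0.01185
  solve Keq expr → x = -0.03748; check Q = 5.1430e-04
Then add 0.02317 M of D.
Step 2:
                   C          D
  Initial     0.1479    0.03502
  Change     0.02145   -0.02145
  Equil       0.1693    0.01356
  solve Keq expr → x = -0.00715; check Q = 5.1430e-04

[C]_eq = 0.1693 M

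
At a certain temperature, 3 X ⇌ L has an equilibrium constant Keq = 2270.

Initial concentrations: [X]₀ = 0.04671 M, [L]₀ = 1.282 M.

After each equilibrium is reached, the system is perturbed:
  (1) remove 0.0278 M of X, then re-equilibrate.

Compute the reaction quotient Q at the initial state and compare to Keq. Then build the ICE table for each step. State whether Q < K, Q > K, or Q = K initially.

Q₀ = 1.2579e+04 vs Keq = 2270 ⇒ Q>K, reverse
Step 1:
                    X           L
  I           0.04671       1.282
  C           0.03569     -0.0119
  E            0.0824        1.27
  solve Keq expr → x = -0.0119; check Q = 2270
Then remove 0.0278 M of X.
Step 2:
                    X           L
  I            0.0546        1.27
  C            0.0276     -0.0092
  E            0.0822       1.261
  solve Keq expr → x = -0.0092; check Q = 2270

Q₀ = 1.2579e+04; Q > K (proceeds reverse)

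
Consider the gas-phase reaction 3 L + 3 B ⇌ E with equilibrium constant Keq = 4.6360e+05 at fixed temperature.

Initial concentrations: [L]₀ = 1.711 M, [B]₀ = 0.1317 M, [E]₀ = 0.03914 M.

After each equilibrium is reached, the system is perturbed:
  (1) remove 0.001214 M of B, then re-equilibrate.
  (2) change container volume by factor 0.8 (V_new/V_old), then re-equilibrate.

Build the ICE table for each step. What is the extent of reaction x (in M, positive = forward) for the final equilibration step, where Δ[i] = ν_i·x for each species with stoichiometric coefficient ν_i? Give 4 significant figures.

x = 4.5535e-04 M

Q₀ = 3.421 vs Keq = 4.6360e+05 ⇒ Q<K, forward
Step 1:
                    L           B           E
  init          1.711      0.1317     0.03914
  Δ           -0.1282     -0.1282     0.04272
  eq            1.583    0.003544     0.08186
  solve Keq expr → x = 0.04272; check Q = 4.6360e+05
Then remove 0.001214 M of B.
Step 2:
                    L           B           E
  init          1.583     0.00233     0.08186
  Δ          0.001205    0.001205 -4.0183e-04
  eq            1.584    0.003536     0.08146
  solve Keq expr → x = -4.0183e-04; check Q = 4.6360e+05
Then change container volume by factor 0.8 (V_new/V_old).
Step 3:
                    L           B           E
  init           1.98     0.00442      0.1018
  Δ         -0.001366   -0.001366  4.5535e-04
  eq            1.979    0.003054      0.1023
  solve Keq expr → x = 4.5535e-04; check Q = 4.6360e+05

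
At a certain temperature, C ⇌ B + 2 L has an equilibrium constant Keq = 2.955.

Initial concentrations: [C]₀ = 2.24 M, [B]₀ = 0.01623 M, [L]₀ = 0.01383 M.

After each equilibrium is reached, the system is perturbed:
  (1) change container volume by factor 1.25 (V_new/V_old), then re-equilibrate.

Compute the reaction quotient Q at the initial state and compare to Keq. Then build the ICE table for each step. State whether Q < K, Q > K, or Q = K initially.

Q₀ = 1.3858e-06; Q < K (proceeds forward)

Q₀ = 1.3858e-06 vs Keq = 2.955 ⇒ Q<K, forward
Step 1:
                  C         B         L
  Initial      2.24   0.01623   0.01383
  Change    -0.9692    0.9692     1.938
  Equil       1.271    0.9854     1.952
  solve Keq expr → x = 0.9692; check Q = 2.955
Then change container volume by factor 1.25 (V_new/V_old).
Step 2:
                  C         B         L
  Initial     1.017    0.7883     1.562
  Change   -0.09606   0.09606    0.1921
  Equil      0.9206    0.8844     1.754
  solve Keq expr → x = 0.09606; check Q = 2.955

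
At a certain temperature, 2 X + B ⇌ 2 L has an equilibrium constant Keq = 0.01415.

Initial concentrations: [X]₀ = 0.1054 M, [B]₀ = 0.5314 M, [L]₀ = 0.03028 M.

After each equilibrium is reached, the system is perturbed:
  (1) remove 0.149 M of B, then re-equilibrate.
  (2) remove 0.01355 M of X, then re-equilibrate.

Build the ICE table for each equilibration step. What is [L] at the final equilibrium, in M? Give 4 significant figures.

[L]_eq = 0.008478 M

Q₀ = 0.1553 vs Keq = 0.01415 ⇒ Q>K, reverse
Step 1:
                    X           B           L
  init         0.1054      0.5314     0.03028
  Δ           0.01936    0.009682    -0.01936
  eq           0.1248      0.5411     0.01092
  solve Keq expr → x = -0.009682; check Q = 0.01415
Then remove 0.149 M of B.
Step 2:
                    X           B           L
  init         0.1248      0.3921     0.01092
  Δ          0.001503  7.5146e-04   -0.001503
  eq           0.1263      0.3928    0.009414
  solve Keq expr → x = -7.5146e-04; check Q = 0.01415
Then remove 0.01355 M of X.
Step 3:
                    X           B           L
  init         0.1127      0.3928    0.009414
  Δ        9.3545e-04  4.6772e-04 -9.3545e-04
  eq           0.1137      0.3933    0.008478
  solve Keq expr → x = -4.6772e-04; check Q = 0.01415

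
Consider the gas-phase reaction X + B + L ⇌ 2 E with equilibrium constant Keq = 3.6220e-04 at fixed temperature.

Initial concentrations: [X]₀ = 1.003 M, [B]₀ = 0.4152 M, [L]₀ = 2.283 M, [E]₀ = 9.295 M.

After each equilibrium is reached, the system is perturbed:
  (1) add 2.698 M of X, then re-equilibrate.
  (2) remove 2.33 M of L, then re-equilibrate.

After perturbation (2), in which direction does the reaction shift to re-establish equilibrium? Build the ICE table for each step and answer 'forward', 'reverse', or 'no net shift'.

Direction: reverse

Q₀ = 90.87 vs Keq = 3.6220e-04 ⇒ Q>K, reverse
Step 1:
                    X           B           L           E
  I             1.003      0.4152       2.283       9.295
  C             4.518       4.518       4.518      -9.036
  E             5.521       4.933       6.801       0.259
  solve Keq expr → x = -4.518; check Q = 3.6220e-04
Then add 2.698 M of X.
Step 2:
                    X           B           L           E
  I             8.219       4.933       6.801       0.259
  C          -0.02748    -0.02748    -0.02748     0.05497
  E             8.192       4.906       6.774       0.314
  solve Keq expr → x = 0.02748; check Q = 3.6220e-04
Then remove 2.33 M of L.
Step 3:
                    X           B           L           E
  I             8.192       4.906       4.444       0.314
  C           0.02883     0.02883     0.02883    -0.05765
  E              8.22       4.935       4.472      0.2563
  solve Keq expr → x = -0.02883; check Q = 3.6220e-04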